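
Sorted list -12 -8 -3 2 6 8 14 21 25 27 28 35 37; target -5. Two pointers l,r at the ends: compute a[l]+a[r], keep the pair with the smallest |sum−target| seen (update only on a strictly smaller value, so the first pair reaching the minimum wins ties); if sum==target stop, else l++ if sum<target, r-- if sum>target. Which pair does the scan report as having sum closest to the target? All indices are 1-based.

pair (-12, 8) with sum -4 (|Δ|=1)

l=1 r=13: -12+37=25 d=30 *, r--
l=1 r=12: -12+35=23 d=28 *, r--
l=1 r=11: -12+28=16 d=21 *, r--
l=1 r=10: -12+27=15 d=20 *, r--
l=1 r=9: -12+25=13 d=18 *, r--
l=1 r=8: -12+21=9 d=14 *, r--
l=1 r=7: -12+14=2 d=7 *, r--
l=1 r=6: -12+8=-4 d=1 *, r--
l=1 r=5: -12+6=-6 d=1, l++
l=2 r=5: -8+6=-2 d=3, r--
l=2 r=4: -8+2=-6 d=1, l++
l=3 r=4: -3+2=-1 d=4, r--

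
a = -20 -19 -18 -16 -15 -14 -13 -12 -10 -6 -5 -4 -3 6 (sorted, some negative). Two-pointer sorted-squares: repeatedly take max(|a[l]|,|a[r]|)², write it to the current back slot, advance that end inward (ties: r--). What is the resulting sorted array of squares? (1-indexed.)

[9, 16, 25, 36, 36, 100, 144, 169, 196, 225, 256, 324, 361, 400]

l=1 r=14: |-20|>|6| out[14]=400, l++
l=2 r=14: |-19|>|6| out[13]=361, l++
l=3 r=14: |-18|>|6| out[12]=324, l++
l=4 r=14: |-16|>|6| out[11]=256, l++
l=5 r=14: |-15|>|6| out[10]=225, l++
l=6 r=14: |-14|>|6| out[9]=196, l++
l=7 r=14: |-13|>|6| out[8]=169, l++
l=8 r=14: |-12|>|6| out[7]=144, l++
l=9 r=14: |-10|>|6| out[6]=100, l++
l=10 r=14: |-6|<=|6| out[5]=36, r--
l=10 r=13: |-6|>|-3| out[4]=36, l++
l=11 r=13: |-5|>|-3| out[3]=25, l++
l=12 r=13: |-4|>|-3| out[2]=16, l++
l=13 r=13: |-3|<=|-3| out[1]=9, r--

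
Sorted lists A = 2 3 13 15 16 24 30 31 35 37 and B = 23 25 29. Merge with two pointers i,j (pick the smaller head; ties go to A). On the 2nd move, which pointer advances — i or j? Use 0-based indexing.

[i=0,j=0] A[i]=2<=B[j]=23 take 2 → i++
[i=1,j=0] A[i]=3<=B[j]=23 take 3 → i++

i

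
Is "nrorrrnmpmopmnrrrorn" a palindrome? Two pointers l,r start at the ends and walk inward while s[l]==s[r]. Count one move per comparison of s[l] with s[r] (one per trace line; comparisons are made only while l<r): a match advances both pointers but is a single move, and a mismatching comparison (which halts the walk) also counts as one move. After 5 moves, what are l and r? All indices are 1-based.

l=6, r=15

[1,20] 'n'=='n' → l++,r--
[2,19] 'r'=='r' → l++,r--
[3,18] 'o'=='o' → l++,r--
[4,17] 'r'=='r' → l++,r--
[5,16] 'r'=='r' → l++,r--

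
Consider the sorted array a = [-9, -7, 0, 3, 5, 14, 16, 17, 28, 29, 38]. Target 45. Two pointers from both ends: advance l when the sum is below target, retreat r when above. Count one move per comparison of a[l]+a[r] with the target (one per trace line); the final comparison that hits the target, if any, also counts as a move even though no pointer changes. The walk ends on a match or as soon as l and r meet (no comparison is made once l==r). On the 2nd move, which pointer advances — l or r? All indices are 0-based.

l

l=0 r=10: -9+38=29 <45, l++
l=1 r=10: -7+38=31 <45, l++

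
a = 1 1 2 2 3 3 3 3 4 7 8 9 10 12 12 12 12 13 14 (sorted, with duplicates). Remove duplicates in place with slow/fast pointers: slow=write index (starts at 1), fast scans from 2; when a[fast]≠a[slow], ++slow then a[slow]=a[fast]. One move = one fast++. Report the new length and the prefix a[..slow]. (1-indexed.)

(s=1,f=2) a[fast]=1=a[slow] dup → fast++
(s=1,f=3) a[fast]=2≠a[slow]=1 write a[2]=2 → slow++,fast++
(s=2,f=4) a[fast]=2=a[slow] dup → fast++
(s=2,f=5) a[fast]=3≠a[slow]=2 write a[3]=3 → slow++,fast++
(s=3,f=6) a[fast]=3=a[slow] dup → fast++
(s=3,f=7) a[fast]=3=a[slow] dup → fast++
(s=3,f=8) a[fast]=3=a[slow] dup → fast++
(s=3,f=9) a[fast]=4≠a[slow]=3 write a[4]=4 → slow++,fast++
(s=4,f=10) a[fast]=7≠a[slow]=4 write a[5]=7 → slow++,fast++
(s=5,f=11) a[fast]=8≠a[slow]=7 write a[6]=8 → slow++,fast++
(s=6,f=12) a[fast]=9≠a[slow]=8 write a[7]=9 → slow++,fast++
(s=7,f=13) a[fast]=10≠a[slow]=9 write a[8]=10 → slow++,fast++
(s=8,f=14) a[fast]=12≠a[slow]=10 write a[9]=12 → slow++,fast++
(s=9,f=15) a[fast]=12=a[slow] dup → fast++
(s=9,f=16) a[fast]=12=a[slow] dup → fast++
(s=9,f=17) a[fast]=12=a[slow] dup → fast++
(s=9,f=18) a[fast]=13≠a[slow]=12 write a[10]=13 → slow++,fast++
(s=10,f=19) a[fast]=14≠a[slow]=13 write a[11]=14 → slow++,fast++

length 11; prefix = [1, 2, 3, 4, 7, 8, 9, 10, 12, 13, 14]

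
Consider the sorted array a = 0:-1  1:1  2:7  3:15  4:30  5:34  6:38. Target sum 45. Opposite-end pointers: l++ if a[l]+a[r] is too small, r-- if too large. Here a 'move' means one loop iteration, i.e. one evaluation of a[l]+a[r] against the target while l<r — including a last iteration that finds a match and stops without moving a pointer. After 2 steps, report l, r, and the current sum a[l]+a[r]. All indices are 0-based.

l=2, r=6, sum=45

[0,6] -1+38=37 <45 → l++
[1,6] 1+38=39 <45 → l++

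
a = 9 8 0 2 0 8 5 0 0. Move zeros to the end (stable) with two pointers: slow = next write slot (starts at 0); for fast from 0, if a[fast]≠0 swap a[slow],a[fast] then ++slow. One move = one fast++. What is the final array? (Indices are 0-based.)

slow=0 fast=0: a[fast]=9≠0 swap→a[0]=9, slow++,fast++
slow=1 fast=1: a[fast]=8≠0 swap→a[1]=8, slow++,fast++
slow=2 fast=2: a[fast]=0, fast++
slow=2 fast=3: a[fast]=2≠0 swap→a[2]=2, slow++,fast++
slow=3 fast=4: a[fast]=0, fast++
slow=3 fast=5: a[fast]=8≠0 swap→a[3]=8, slow++,fast++
slow=4 fast=6: a[fast]=5≠0 swap→a[4]=5, slow++,fast++
slow=5 fast=7: a[fast]=0, fast++
slow=5 fast=8: a[fast]=0, fast++

[9, 8, 2, 8, 5, 0, 0, 0, 0]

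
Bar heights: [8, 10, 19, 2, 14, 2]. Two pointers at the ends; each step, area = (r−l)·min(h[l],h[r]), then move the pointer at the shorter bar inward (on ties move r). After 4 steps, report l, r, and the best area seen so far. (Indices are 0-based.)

l=2, r=3, best area=32

[0,5] min(8,2)*5=10 best=10 * → r--
[0,4] min(8,14)*4=32 best=32 * → l++
[1,4] min(10,14)*3=30 best=32 → l++
[2,4] min(19,14)*2=28 best=32 → r--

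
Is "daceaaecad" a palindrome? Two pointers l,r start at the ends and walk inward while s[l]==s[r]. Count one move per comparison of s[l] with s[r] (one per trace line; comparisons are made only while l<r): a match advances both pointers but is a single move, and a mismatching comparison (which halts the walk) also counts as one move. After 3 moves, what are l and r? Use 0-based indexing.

[0,9] 'd'=='d' → l++,r--
[1,8] 'a'=='a' → l++,r--
[2,7] 'c'=='c' → l++,r--

l=3, r=6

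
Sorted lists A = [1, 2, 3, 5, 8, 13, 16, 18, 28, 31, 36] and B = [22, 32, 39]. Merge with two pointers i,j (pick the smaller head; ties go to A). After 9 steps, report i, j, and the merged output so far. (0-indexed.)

i=0 j=0: A[i]=1<=B[j]=22 take 1, i++
i=1 j=0: A[i]=2<=B[j]=22 take 2, i++
i=2 j=0: A[i]=3<=B[j]=22 take 3, i++
i=3 j=0: A[i]=5<=B[j]=22 take 5, i++
i=4 j=0: A[i]=8<=B[j]=22 take 8, i++
i=5 j=0: A[i]=13<=B[j]=22 take 13, i++
i=6 j=0: A[i]=16<=B[j]=22 take 16, i++
i=7 j=0: A[i]=18<=B[j]=22 take 18, i++
i=8 j=0: A[i]=28>B[j]=22 take 22, j++

i=8, j=1, merged so far=[1, 2, 3, 5, 8, 13, 16, 18, 22]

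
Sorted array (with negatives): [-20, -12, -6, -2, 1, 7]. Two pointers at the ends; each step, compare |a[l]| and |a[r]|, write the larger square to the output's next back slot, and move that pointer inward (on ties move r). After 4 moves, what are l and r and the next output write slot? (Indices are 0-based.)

l=3, r=4, next write slot=1

[0,5] |-20|>|7| out[5]=400 → l++
[1,5] |-12|>|7| out[4]=144 → l++
[2,5] |-6|<=|7| out[3]=49 → r--
[2,4] |-6|>|1| out[2]=36 → l++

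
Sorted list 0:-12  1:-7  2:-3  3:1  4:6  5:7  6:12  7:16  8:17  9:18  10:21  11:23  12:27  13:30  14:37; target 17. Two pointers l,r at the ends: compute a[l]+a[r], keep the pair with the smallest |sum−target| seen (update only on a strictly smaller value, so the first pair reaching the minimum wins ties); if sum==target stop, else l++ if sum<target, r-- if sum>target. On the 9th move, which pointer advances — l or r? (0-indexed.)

r

[0,14] -12+37=25 d=8 * → r--
[0,13] -12+30=18 d=1 * → r--
[0,12] -12+27=15 d=2 → l++
[1,12] -7+27=20 d=3 → r--
[1,11] -7+23=16 d=1 → l++
[2,11] -3+23=20 d=3 → r--
[2,10] -3+21=18 d=1 → r--
[2,9] -3+18=15 d=2 → l++
[3,9] 1+18=19 d=2 → r--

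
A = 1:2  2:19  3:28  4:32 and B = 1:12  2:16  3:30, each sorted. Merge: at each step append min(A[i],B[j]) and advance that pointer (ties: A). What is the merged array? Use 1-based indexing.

[2, 12, 16, 19, 28, 30, 32]

[i=1,j=1] A[i]=2<=B[j]=12 take 2 → i++
[i=2,j=1] A[i]=19>B[j]=12 take 12 → j++
[i=2,j=2] A[i]=19>B[j]=16 take 16 → j++
[i=2,j=3] A[i]=19<=B[j]=30 take 19 → i++
[i=3,j=3] A[i]=28<=B[j]=30 take 28 → i++
[i=4,j=3] A[i]=32>B[j]=30 take 30 → j++
[i=4,j=4] B done, take A[i]=32 → i++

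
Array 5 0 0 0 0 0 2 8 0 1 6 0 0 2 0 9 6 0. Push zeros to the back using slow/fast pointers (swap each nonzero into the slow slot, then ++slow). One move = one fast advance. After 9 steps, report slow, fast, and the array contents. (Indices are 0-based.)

slow=0 fast=0: a[fast]=5≠0 swap→a[0]=5, slow++,fast++
slow=1 fast=1: a[fast]=0, fast++
slow=1 fast=2: a[fast]=0, fast++
slow=1 fast=3: a[fast]=0, fast++
slow=1 fast=4: a[fast]=0, fast++
slow=1 fast=5: a[fast]=0, fast++
slow=1 fast=6: a[fast]=2≠0 swap→a[1]=2, slow++,fast++
slow=2 fast=7: a[fast]=8≠0 swap→a[2]=8, slow++,fast++
slow=3 fast=8: a[fast]=0, fast++

slow=3, fast=9, a=[5, 2, 8, 0, 0, 0, 0, 0, 0, 1, 6, 0, 0, 2, 0, 9, 6, 0]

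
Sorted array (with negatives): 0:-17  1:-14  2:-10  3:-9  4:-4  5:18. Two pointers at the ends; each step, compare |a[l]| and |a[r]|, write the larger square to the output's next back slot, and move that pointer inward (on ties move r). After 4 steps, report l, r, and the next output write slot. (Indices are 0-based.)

l=3, r=4, next write slot=1

[0,5] |-17|<=|18| out[5]=324 → r--
[0,4] |-17|>|-4| out[4]=289 → l++
[1,4] |-14|>|-4| out[3]=196 → l++
[2,4] |-10|>|-4| out[2]=100 → l++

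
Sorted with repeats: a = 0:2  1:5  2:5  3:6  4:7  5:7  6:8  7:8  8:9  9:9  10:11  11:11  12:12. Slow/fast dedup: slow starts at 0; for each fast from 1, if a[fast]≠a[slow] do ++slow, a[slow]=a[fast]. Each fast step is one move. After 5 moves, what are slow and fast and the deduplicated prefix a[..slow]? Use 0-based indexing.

(s=0,f=1) a[fast]=5≠a[slow]=2 write a[1]=5 → slow++,fast++
(s=1,f=2) a[fast]=5=a[slow] dup → fast++
(s=1,f=3) a[fast]=6≠a[slow]=5 write a[2]=6 → slow++,fast++
(s=2,f=4) a[fast]=7≠a[slow]=6 write a[3]=7 → slow++,fast++
(s=3,f=5) a[fast]=7=a[slow] dup → fast++

slow=3, fast=6, prefix=[2, 5, 6, 7]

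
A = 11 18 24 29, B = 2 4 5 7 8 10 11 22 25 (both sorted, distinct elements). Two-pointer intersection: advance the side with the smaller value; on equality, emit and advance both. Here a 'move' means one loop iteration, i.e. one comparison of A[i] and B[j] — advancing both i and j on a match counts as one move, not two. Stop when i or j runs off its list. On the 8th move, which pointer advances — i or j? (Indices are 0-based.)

i

i=0 j=0: 11>2, j++
i=0 j=1: 11>4, j++
i=0 j=2: 11>5, j++
i=0 j=3: 11>7, j++
i=0 j=4: 11>8, j++
i=0 j=5: 11>10, j++
i=0 j=6: 11==11 emit, i++,j++
i=1 j=7: 18<22, i++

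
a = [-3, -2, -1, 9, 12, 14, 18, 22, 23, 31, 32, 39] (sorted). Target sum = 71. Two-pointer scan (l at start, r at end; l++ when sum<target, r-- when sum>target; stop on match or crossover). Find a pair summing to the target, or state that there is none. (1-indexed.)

(32, 39)

[1,12] -3+39=36 <71 → l++
[2,12] -2+39=37 <71 → l++
[3,12] -1+39=38 <71 → l++
[4,12] 9+39=48 <71 → l++
[5,12] 12+39=51 <71 → l++
[6,12] 14+39=53 <71 → l++
[7,12] 18+39=57 <71 → l++
[8,12] 22+39=61 <71 → l++
[9,12] 23+39=62 <71 → l++
[10,12] 31+39=70 <71 → l++
[11,12] 32+39=71 → found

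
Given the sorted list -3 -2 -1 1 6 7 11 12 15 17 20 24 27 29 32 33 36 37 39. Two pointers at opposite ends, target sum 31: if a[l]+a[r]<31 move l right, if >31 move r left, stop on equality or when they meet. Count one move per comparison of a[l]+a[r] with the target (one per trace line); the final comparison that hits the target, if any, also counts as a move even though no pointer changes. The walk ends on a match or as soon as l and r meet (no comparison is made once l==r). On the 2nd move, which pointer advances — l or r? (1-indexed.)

[1,19] -3+39=36 >31 → r--
[1,18] -3+37=34 >31 → r--

r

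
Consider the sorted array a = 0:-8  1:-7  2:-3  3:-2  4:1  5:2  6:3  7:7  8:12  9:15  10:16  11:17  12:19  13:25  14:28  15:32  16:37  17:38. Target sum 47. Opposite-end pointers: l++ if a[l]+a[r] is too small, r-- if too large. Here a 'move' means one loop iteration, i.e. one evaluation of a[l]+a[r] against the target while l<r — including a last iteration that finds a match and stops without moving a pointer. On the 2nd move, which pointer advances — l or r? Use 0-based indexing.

l=0 r=17: -8+38=30 <47, l++
l=1 r=17: -7+38=31 <47, l++

l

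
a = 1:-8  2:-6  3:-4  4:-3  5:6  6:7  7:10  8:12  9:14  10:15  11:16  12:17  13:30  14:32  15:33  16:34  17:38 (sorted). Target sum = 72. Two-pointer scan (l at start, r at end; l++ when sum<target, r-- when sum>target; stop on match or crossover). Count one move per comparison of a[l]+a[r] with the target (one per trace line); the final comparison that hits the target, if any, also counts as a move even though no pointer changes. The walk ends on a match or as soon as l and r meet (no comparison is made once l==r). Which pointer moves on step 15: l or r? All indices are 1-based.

[1,17] -8+38=30 <72 → l++
[2,17] -6+38=32 <72 → l++
[3,17] -4+38=34 <72 → l++
[4,17] -3+38=35 <72 → l++
[5,17] 6+38=44 <72 → l++
[6,17] 7+38=45 <72 → l++
[7,17] 10+38=48 <72 → l++
[8,17] 12+38=50 <72 → l++
[9,17] 14+38=52 <72 → l++
[10,17] 15+38=53 <72 → l++
[11,17] 16+38=54 <72 → l++
[12,17] 17+38=55 <72 → l++
[13,17] 30+38=68 <72 → l++
[14,17] 32+38=70 <72 → l++
[15,17] 33+38=71 <72 → l++

l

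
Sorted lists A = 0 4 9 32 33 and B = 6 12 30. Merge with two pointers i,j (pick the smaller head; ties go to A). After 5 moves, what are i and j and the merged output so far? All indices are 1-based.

i=4, j=3, merged so far=[0, 4, 6, 9, 12]

i=1 j=1: A[i]=0<=B[j]=6 take 0, i++
i=2 j=1: A[i]=4<=B[j]=6 take 4, i++
i=3 j=1: A[i]=9>B[j]=6 take 6, j++
i=3 j=2: A[i]=9<=B[j]=12 take 9, i++
i=4 j=2: A[i]=32>B[j]=12 take 12, j++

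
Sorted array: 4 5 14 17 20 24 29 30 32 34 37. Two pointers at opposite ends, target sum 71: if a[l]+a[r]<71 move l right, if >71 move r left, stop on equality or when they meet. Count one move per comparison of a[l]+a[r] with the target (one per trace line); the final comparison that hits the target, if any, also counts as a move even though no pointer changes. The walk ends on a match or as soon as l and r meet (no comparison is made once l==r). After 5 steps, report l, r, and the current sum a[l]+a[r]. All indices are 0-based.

l=0 r=10: 4+37=41 <71, l++
l=1 r=10: 5+37=42 <71, l++
l=2 r=10: 14+37=51 <71, l++
l=3 r=10: 17+37=54 <71, l++
l=4 r=10: 20+37=57 <71, l++

l=5, r=10, sum=61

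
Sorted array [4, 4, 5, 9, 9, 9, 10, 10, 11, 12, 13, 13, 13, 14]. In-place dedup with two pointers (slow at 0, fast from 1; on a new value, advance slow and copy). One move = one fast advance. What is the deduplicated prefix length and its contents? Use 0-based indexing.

(s=0,f=1) a[fast]=4=a[slow] dup → fast++
(s=0,f=2) a[fast]=5≠a[slow]=4 write a[1]=5 → slow++,fast++
(s=1,f=3) a[fast]=9≠a[slow]=5 write a[2]=9 → slow++,fast++
(s=2,f=4) a[fast]=9=a[slow] dup → fast++
(s=2,f=5) a[fast]=9=a[slow] dup → fast++
(s=2,f=6) a[fast]=10≠a[slow]=9 write a[3]=10 → slow++,fast++
(s=3,f=7) a[fast]=10=a[slow] dup → fast++
(s=3,f=8) a[fast]=11≠a[slow]=10 write a[4]=11 → slow++,fast++
(s=4,f=9) a[fast]=12≠a[slow]=11 write a[5]=12 → slow++,fast++
(s=5,f=10) a[fast]=13≠a[slow]=12 write a[6]=13 → slow++,fast++
(s=6,f=11) a[fast]=13=a[slow] dup → fast++
(s=6,f=12) a[fast]=13=a[slow] dup → fast++
(s=6,f=13) a[fast]=14≠a[slow]=13 write a[7]=14 → slow++,fast++

length 8; prefix = [4, 5, 9, 10, 11, 12, 13, 14]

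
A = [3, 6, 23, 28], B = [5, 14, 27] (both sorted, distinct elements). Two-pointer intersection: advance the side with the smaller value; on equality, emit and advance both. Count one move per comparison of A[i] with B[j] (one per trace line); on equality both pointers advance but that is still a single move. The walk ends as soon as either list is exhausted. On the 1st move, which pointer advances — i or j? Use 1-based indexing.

[i=1,j=1] 3<5 → i++

i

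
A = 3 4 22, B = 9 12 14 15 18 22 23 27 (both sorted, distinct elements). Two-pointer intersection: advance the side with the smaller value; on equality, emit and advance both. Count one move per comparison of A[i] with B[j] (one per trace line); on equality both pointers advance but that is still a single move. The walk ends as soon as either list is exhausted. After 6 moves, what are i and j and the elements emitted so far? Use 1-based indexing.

i=1 j=1: 3<9, i++
i=2 j=1: 4<9, i++
i=3 j=1: 22>9, j++
i=3 j=2: 22>12, j++
i=3 j=3: 22>14, j++
i=3 j=4: 22>15, j++

i=3, j=5, emitted=[]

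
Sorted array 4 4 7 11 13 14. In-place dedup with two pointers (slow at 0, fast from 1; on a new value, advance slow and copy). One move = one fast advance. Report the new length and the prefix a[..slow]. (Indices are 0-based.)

slow=0 fast=1: a[fast]=4=a[slow] dup, fast++
slow=0 fast=2: a[fast]=7≠a[slow]=4 write a[1]=7, slow++,fast++
slow=1 fast=3: a[fast]=11≠a[slow]=7 write a[2]=11, slow++,fast++
slow=2 fast=4: a[fast]=13≠a[slow]=11 write a[3]=13, slow++,fast++
slow=3 fast=5: a[fast]=14≠a[slow]=13 write a[4]=14, slow++,fast++

length 5; prefix = [4, 7, 11, 13, 14]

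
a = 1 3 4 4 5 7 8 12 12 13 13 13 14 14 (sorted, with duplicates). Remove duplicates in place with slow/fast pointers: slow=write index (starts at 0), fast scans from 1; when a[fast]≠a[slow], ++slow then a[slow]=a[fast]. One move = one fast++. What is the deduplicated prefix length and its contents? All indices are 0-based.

length 9; prefix = [1, 3, 4, 5, 7, 8, 12, 13, 14]

slow=0 fast=1: a[fast]=3≠a[slow]=1 write a[1]=3, slow++,fast++
slow=1 fast=2: a[fast]=4≠a[slow]=3 write a[2]=4, slow++,fast++
slow=2 fast=3: a[fast]=4=a[slow] dup, fast++
slow=2 fast=4: a[fast]=5≠a[slow]=4 write a[3]=5, slow++,fast++
slow=3 fast=5: a[fast]=7≠a[slow]=5 write a[4]=7, slow++,fast++
slow=4 fast=6: a[fast]=8≠a[slow]=7 write a[5]=8, slow++,fast++
slow=5 fast=7: a[fast]=12≠a[slow]=8 write a[6]=12, slow++,fast++
slow=6 fast=8: a[fast]=12=a[slow] dup, fast++
slow=6 fast=9: a[fast]=13≠a[slow]=12 write a[7]=13, slow++,fast++
slow=7 fast=10: a[fast]=13=a[slow] dup, fast++
slow=7 fast=11: a[fast]=13=a[slow] dup, fast++
slow=7 fast=12: a[fast]=14≠a[slow]=13 write a[8]=14, slow++,fast++
slow=8 fast=13: a[fast]=14=a[slow] dup, fast++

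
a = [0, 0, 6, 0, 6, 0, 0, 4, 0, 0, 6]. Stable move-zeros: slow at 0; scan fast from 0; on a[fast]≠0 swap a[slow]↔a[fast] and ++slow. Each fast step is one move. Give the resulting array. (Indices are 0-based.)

[6, 6, 4, 6, 0, 0, 0, 0, 0, 0, 0]

(s=0,f=0) a[fast]=0 → fast++
(s=0,f=1) a[fast]=0 → fast++
(s=0,f=2) a[fast]=6≠0 swap→a[0]=6 → slow++,fast++
(s=1,f=3) a[fast]=0 → fast++
(s=1,f=4) a[fast]=6≠0 swap→a[1]=6 → slow++,fast++
(s=2,f=5) a[fast]=0 → fast++
(s=2,f=6) a[fast]=0 → fast++
(s=2,f=7) a[fast]=4≠0 swap→a[2]=4 → slow++,fast++
(s=3,f=8) a[fast]=0 → fast++
(s=3,f=9) a[fast]=0 → fast++
(s=3,f=10) a[fast]=6≠0 swap→a[3]=6 → slow++,fast++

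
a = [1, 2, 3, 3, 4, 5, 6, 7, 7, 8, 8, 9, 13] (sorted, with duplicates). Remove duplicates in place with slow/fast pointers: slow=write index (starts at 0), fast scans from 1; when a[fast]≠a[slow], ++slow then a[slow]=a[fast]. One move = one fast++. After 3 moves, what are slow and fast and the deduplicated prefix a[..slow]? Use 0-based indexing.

slow=2, fast=4, prefix=[1, 2, 3]

(s=0,f=1) a[fast]=2≠a[slow]=1 write a[1]=2 → slow++,fast++
(s=1,f=2) a[fast]=3≠a[slow]=2 write a[2]=3 → slow++,fast++
(s=2,f=3) a[fast]=3=a[slow] dup → fast++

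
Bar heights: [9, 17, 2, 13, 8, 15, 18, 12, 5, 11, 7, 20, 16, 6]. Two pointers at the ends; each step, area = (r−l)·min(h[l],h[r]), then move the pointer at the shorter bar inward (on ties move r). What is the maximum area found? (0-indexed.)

[0,13] min(9,6)*13=78 best=78 * → r--
[0,12] min(9,16)*12=108 best=108 * → l++
[1,12] min(17,16)*11=176 best=176 * → r--
[1,11] min(17,20)*10=170 best=176 → l++
[2,11] min(2,20)*9=18 best=176 → l++
[3,11] min(13,20)*8=104 best=176 → l++
[4,11] min(8,20)*7=56 best=176 → l++
[5,11] min(15,20)*6=90 best=176 → l++
[6,11] min(18,20)*5=90 best=176 → l++
[7,11] min(12,20)*4=48 best=176 → l++
[8,11] min(5,20)*3=15 best=176 → l++
[9,11] min(11,20)*2=22 best=176 → l++
[10,11] min(7,20)*1=7 best=176 → l++

max area = 176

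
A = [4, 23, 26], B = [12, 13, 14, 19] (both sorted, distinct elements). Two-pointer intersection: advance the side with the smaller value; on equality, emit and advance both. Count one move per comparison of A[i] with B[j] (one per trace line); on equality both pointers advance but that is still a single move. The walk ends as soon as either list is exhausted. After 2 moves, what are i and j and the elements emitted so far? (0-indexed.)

[i=0,j=0] 4<12 → i++
[i=1,j=0] 23>12 → j++

i=1, j=1, emitted=[]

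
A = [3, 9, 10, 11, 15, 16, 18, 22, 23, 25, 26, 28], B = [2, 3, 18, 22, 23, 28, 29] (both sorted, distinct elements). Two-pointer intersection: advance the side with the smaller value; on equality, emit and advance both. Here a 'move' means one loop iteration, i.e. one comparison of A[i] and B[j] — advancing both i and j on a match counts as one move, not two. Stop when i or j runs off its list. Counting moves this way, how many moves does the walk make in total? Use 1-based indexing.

13 moves

[i=1,j=1] 3>2 → j++
[i=1,j=2] 3==3 emit → i++,j++
[i=2,j=3] 9<18 → i++
[i=3,j=3] 10<18 → i++
[i=4,j=3] 11<18 → i++
[i=5,j=3] 15<18 → i++
[i=6,j=3] 16<18 → i++
[i=7,j=3] 18==18 emit → i++,j++
[i=8,j=4] 22==22 emit → i++,j++
[i=9,j=5] 23==23 emit → i++,j++
[i=10,j=6] 25<28 → i++
[i=11,j=6] 26<28 → i++
[i=12,j=6] 28==28 emit → i++,j++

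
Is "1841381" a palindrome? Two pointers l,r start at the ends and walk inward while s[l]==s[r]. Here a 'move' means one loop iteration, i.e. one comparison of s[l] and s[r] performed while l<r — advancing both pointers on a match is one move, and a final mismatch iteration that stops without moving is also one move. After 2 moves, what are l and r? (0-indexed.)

l=2, r=4

[0,6] '1'=='1' → l++,r--
[1,5] '8'=='8' → l++,r--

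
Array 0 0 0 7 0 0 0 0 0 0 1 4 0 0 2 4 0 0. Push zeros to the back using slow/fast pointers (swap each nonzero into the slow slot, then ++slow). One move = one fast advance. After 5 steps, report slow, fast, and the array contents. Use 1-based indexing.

(s=1,f=1) a[fast]=0 → fast++
(s=1,f=2) a[fast]=0 → fast++
(s=1,f=3) a[fast]=0 → fast++
(s=1,f=4) a[fast]=7≠0 swap→a[1]=7 → slow++,fast++
(s=2,f=5) a[fast]=0 → fast++

slow=2, fast=6, a=[7, 0, 0, 0, 0, 0, 0, 0, 0, 0, 1, 4, 0, 0, 2, 4, 0, 0]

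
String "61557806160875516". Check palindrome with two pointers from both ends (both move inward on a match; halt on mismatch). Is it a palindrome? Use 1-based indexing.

[1,17] '6'=='6' → l++,r--
[2,16] '1'=='1' → l++,r--
[3,15] '5'=='5' → l++,r--
[4,14] '5'=='5' → l++,r--
[5,13] '7'=='7' → l++,r--
[6,12] '8'=='8' → l++,r--
[7,11] '0'=='0' → l++,r--
[8,10] '6'=='6' → l++,r--

palindrome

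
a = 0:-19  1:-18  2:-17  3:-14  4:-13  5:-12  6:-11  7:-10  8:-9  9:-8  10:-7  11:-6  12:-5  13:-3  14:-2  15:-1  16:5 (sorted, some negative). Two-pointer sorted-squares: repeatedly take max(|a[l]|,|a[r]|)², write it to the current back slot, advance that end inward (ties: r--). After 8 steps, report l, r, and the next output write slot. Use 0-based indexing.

[0,16] |-19|>|5| out[16]=361 → l++
[1,16] |-18|>|5| out[15]=324 → l++
[2,16] |-17|>|5| out[14]=289 → l++
[3,16] |-14|>|5| out[13]=196 → l++
[4,16] |-13|>|5| out[12]=169 → l++
[5,16] |-12|>|5| out[11]=144 → l++
[6,16] |-11|>|5| out[10]=121 → l++
[7,16] |-10|>|5| out[9]=100 → l++

l=8, r=16, next write slot=8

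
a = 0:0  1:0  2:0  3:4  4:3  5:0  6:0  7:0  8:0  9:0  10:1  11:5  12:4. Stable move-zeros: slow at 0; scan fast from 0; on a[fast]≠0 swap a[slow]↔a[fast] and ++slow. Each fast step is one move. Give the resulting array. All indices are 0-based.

[4, 3, 1, 5, 4, 0, 0, 0, 0, 0, 0, 0, 0]

(s=0,f=0) a[fast]=0 → fast++
(s=0,f=1) a[fast]=0 → fast++
(s=0,f=2) a[fast]=0 → fast++
(s=0,f=3) a[fast]=4≠0 swap→a[0]=4 → slow++,fast++
(s=1,f=4) a[fast]=3≠0 swap→a[1]=3 → slow++,fast++
(s=2,f=5) a[fast]=0 → fast++
(s=2,f=6) a[fast]=0 → fast++
(s=2,f=7) a[fast]=0 → fast++
(s=2,f=8) a[fast]=0 → fast++
(s=2,f=9) a[fast]=0 → fast++
(s=2,f=10) a[fast]=1≠0 swap→a[2]=1 → slow++,fast++
(s=3,f=11) a[fast]=5≠0 swap→a[3]=5 → slow++,fast++
(s=4,f=12) a[fast]=4≠0 swap→a[4]=4 → slow++,fast++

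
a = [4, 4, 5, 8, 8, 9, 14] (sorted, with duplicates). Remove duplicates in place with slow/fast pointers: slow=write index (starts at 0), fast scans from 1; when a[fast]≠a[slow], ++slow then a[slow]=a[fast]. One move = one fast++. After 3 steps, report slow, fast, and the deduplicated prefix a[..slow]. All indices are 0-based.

slow=2, fast=4, prefix=[4, 5, 8]

slow=0 fast=1: a[fast]=4=a[slow] dup, fast++
slow=0 fast=2: a[fast]=5≠a[slow]=4 write a[1]=5, slow++,fast++
slow=1 fast=3: a[fast]=8≠a[slow]=5 write a[2]=8, slow++,fast++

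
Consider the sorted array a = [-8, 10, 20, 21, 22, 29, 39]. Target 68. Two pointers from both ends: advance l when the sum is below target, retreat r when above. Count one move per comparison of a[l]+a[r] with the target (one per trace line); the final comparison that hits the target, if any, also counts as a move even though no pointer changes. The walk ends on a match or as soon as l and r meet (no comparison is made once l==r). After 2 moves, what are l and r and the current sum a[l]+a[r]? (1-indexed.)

l=3, r=7, sum=59

l=1 r=7: -8+39=31 <68, l++
l=2 r=7: 10+39=49 <68, l++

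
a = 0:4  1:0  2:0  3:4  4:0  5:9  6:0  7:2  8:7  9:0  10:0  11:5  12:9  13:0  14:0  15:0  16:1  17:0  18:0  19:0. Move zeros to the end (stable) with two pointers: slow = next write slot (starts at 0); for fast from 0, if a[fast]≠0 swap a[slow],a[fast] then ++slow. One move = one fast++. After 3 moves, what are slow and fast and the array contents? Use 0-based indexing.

slow=1, fast=3, a=[4, 0, 0, 4, 0, 9, 0, 2, 7, 0, 0, 5, 9, 0, 0, 0, 1, 0, 0, 0]

slow=0 fast=0: a[fast]=4≠0 swap→a[0]=4, slow++,fast++
slow=1 fast=1: a[fast]=0, fast++
slow=1 fast=2: a[fast]=0, fast++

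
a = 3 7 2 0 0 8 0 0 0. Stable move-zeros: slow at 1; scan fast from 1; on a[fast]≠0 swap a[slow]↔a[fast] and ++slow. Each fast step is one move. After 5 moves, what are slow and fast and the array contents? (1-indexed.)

slow=1 fast=1: a[fast]=3≠0 swap→a[1]=3, slow++,fast++
slow=2 fast=2: a[fast]=7≠0 swap→a[2]=7, slow++,fast++
slow=3 fast=3: a[fast]=2≠0 swap→a[3]=2, slow++,fast++
slow=4 fast=4: a[fast]=0, fast++
slow=4 fast=5: a[fast]=0, fast++

slow=4, fast=6, a=[3, 7, 2, 0, 0, 8, 0, 0, 0]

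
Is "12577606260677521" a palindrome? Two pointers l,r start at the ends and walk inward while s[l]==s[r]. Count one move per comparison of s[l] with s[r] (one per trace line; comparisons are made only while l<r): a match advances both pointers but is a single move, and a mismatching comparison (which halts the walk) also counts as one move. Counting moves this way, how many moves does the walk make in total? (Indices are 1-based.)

8 moves

l=1 r=17: '1'=='1', l++,r--
l=2 r=16: '2'=='2', l++,r--
l=3 r=15: '5'=='5', l++,r--
l=4 r=14: '7'=='7', l++,r--
l=5 r=13: '7'=='7', l++,r--
l=6 r=12: '6'=='6', l++,r--
l=7 r=11: '0'=='0', l++,r--
l=8 r=10: '6'=='6', l++,r--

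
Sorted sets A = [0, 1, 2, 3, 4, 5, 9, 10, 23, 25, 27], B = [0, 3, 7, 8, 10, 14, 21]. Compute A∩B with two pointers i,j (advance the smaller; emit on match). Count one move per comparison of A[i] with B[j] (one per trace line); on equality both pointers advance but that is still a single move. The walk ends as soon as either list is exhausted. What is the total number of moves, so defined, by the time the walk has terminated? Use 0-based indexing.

i=0 j=0: 0==0 emit, i++,j++
i=1 j=1: 1<3, i++
i=2 j=1: 2<3, i++
i=3 j=1: 3==3 emit, i++,j++
i=4 j=2: 4<7, i++
i=5 j=2: 5<7, i++
i=6 j=2: 9>7, j++
i=6 j=3: 9>8, j++
i=6 j=4: 9<10, i++
i=7 j=4: 10==10 emit, i++,j++
i=8 j=5: 23>14, j++
i=8 j=6: 23>21, j++

12 moves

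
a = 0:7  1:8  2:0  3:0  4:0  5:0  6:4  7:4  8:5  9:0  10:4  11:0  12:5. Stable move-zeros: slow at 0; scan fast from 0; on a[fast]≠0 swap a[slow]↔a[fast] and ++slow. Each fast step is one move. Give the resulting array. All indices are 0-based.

[7, 8, 4, 4, 5, 4, 5, 0, 0, 0, 0, 0, 0]

slow=0 fast=0: a[fast]=7≠0 swap→a[0]=7, slow++,fast++
slow=1 fast=1: a[fast]=8≠0 swap→a[1]=8, slow++,fast++
slow=2 fast=2: a[fast]=0, fast++
slow=2 fast=3: a[fast]=0, fast++
slow=2 fast=4: a[fast]=0, fast++
slow=2 fast=5: a[fast]=0, fast++
slow=2 fast=6: a[fast]=4≠0 swap→a[2]=4, slow++,fast++
slow=3 fast=7: a[fast]=4≠0 swap→a[3]=4, slow++,fast++
slow=4 fast=8: a[fast]=5≠0 swap→a[4]=5, slow++,fast++
slow=5 fast=9: a[fast]=0, fast++
slow=5 fast=10: a[fast]=4≠0 swap→a[5]=4, slow++,fast++
slow=6 fast=11: a[fast]=0, fast++
slow=6 fast=12: a[fast]=5≠0 swap→a[6]=5, slow++,fast++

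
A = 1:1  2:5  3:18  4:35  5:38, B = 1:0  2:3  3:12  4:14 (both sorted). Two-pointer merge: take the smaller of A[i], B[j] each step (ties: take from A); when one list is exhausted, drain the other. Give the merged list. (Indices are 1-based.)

[i=1,j=1] A[i]=1>B[j]=0 take 0 → j++
[i=1,j=2] A[i]=1<=B[j]=3 take 1 → i++
[i=2,j=2] A[i]=5>B[j]=3 take 3 → j++
[i=2,j=3] A[i]=5<=B[j]=12 take 5 → i++
[i=3,j=3] A[i]=18>B[j]=12 take 12 → j++
[i=3,j=4] A[i]=18>B[j]=14 take 14 → j++
[i=3,j=5] B done, take A[i]=18 → i++
[i=4,j=5] B done, take A[i]=35 → i++
[i=5,j=5] B done, take A[i]=38 → i++

[0, 1, 3, 5, 12, 14, 18, 35, 38]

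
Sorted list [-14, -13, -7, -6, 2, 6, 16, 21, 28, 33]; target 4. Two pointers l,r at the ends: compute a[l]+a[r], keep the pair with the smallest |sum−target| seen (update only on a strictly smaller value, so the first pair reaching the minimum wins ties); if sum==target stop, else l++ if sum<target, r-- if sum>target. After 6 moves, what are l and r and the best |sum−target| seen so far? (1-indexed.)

l=3, r=6, best |Δ|=1

l=1 r=10: -14+33=19 d=15 *, r--
l=1 r=9: -14+28=14 d=10 *, r--
l=1 r=8: -14+21=7 d=3 *, r--
l=1 r=7: -14+16=2 d=2 *, l++
l=2 r=7: -13+16=3 d=1 *, l++
l=3 r=7: -7+16=9 d=5, r--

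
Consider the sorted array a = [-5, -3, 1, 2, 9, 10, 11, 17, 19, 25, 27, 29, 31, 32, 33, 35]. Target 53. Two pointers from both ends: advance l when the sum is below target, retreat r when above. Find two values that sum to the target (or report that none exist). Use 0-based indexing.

[0,15] -5+35=30 <53 → l++
[1,15] -3+35=32 <53 → l++
[2,15] 1+35=36 <53 → l++
[3,15] 2+35=37 <53 → l++
[4,15] 9+35=44 <53 → l++
[5,15] 10+35=45 <53 → l++
[6,15] 11+35=46 <53 → l++
[7,15] 17+35=52 <53 → l++
[8,15] 19+35=54 >53 → r--
[8,14] 19+33=52 <53 → l++
[9,14] 25+33=58 >53 → r--
[9,13] 25+32=57 >53 → r--
[9,12] 25+31=56 >53 → r--
[9,11] 25+29=54 >53 → r--
[9,10] 25+27=52 <53 → l++

no pair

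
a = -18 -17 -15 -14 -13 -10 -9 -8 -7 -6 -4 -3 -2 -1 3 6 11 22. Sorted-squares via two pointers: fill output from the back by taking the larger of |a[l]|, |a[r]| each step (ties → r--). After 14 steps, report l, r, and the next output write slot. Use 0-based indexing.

[0,17] |-18|<=|22| out[17]=484 → r--
[0,16] |-18|>|11| out[16]=324 → l++
[1,16] |-17|>|11| out[15]=289 → l++
[2,16] |-15|>|11| out[14]=225 → l++
[3,16] |-14|>|11| out[13]=196 → l++
[4,16] |-13|>|11| out[12]=169 → l++
[5,16] |-10|<=|11| out[11]=121 → r--
[5,15] |-10|>|6| out[10]=100 → l++
[6,15] |-9|>|6| out[9]=81 → l++
[7,15] |-8|>|6| out[8]=64 → l++
[8,15] |-7|>|6| out[7]=49 → l++
[9,15] |-6|<=|6| out[6]=36 → r--
[9,14] |-6|>|3| out[5]=36 → l++
[10,14] |-4|>|3| out[4]=16 → l++

l=11, r=14, next write slot=3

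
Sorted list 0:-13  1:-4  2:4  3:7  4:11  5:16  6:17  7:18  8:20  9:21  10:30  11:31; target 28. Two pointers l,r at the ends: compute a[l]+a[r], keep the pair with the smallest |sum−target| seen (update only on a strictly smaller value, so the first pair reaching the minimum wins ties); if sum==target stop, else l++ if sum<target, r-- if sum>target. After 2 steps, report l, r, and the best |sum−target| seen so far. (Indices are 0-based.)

[0,11] -13+31=18 d=10 * → l++
[1,11] -4+31=27 d=1 * → l++

l=2, r=11, best |Δ|=1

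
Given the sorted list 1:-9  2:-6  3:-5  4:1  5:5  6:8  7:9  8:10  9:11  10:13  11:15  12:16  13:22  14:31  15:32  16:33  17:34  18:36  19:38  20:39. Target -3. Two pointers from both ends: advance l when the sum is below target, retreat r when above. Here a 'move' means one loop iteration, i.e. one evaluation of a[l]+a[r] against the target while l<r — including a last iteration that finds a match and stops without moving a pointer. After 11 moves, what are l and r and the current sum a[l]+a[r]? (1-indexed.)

l=1, r=9, sum=2

[1,20] -9+39=30 >-3 → r--
[1,19] -9+38=29 >-3 → r--
[1,18] -9+36=27 >-3 → r--
[1,17] -9+34=25 >-3 → r--
[1,16] -9+33=24 >-3 → r--
[1,15] -9+32=23 >-3 → r--
[1,14] -9+31=22 >-3 → r--
[1,13] -9+22=13 >-3 → r--
[1,12] -9+16=7 >-3 → r--
[1,11] -9+15=6 >-3 → r--
[1,10] -9+13=4 >-3 → r--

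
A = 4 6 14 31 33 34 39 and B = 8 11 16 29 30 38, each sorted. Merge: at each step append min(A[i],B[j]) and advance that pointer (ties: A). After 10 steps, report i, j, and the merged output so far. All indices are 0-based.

i=0 j=0: A[i]=4<=B[j]=8 take 4, i++
i=1 j=0: A[i]=6<=B[j]=8 take 6, i++
i=2 j=0: A[i]=14>B[j]=8 take 8, j++
i=2 j=1: A[i]=14>B[j]=11 take 11, j++
i=2 j=2: A[i]=14<=B[j]=16 take 14, i++
i=3 j=2: A[i]=31>B[j]=16 take 16, j++
i=3 j=3: A[i]=31>B[j]=29 take 29, j++
i=3 j=4: A[i]=31>B[j]=30 take 30, j++
i=3 j=5: A[i]=31<=B[j]=38 take 31, i++
i=4 j=5: A[i]=33<=B[j]=38 take 33, i++

i=5, j=5, merged so far=[4, 6, 8, 11, 14, 16, 29, 30, 31, 33]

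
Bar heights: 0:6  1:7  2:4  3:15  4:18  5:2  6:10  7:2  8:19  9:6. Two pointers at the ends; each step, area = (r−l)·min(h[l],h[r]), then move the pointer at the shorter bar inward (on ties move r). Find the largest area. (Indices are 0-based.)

max area = 75

l=0 r=9: min(6,6)*9=54 best=54 *, r--
l=0 r=8: min(6,19)*8=48 best=54, l++
l=1 r=8: min(7,19)*7=49 best=54, l++
l=2 r=8: min(4,19)*6=24 best=54, l++
l=3 r=8: min(15,19)*5=75 best=75 *, l++
l=4 r=8: min(18,19)*4=72 best=75, l++
l=5 r=8: min(2,19)*3=6 best=75, l++
l=6 r=8: min(10,19)*2=20 best=75, l++
l=7 r=8: min(2,19)*1=2 best=75, l++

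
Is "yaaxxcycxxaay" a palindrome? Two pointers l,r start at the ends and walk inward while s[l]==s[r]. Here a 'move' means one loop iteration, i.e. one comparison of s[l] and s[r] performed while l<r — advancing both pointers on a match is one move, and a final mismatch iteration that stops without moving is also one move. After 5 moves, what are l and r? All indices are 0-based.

[0,12] 'y'=='y' → l++,r--
[1,11] 'a'=='a' → l++,r--
[2,10] 'a'=='a' → l++,r--
[3,9] 'x'=='x' → l++,r--
[4,8] 'x'=='x' → l++,r--

l=5, r=7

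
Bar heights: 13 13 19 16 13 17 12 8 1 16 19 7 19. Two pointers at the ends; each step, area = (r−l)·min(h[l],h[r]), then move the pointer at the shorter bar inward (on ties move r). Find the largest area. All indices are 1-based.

max area = 190

l=1 r=13: min(13,19)*12=156 best=156 *, l++
l=2 r=13: min(13,19)*11=143 best=156, l++
l=3 r=13: min(19,19)*10=190 best=190 *, r--
l=3 r=12: min(19,7)*9=63 best=190, r--
l=3 r=11: min(19,19)*8=152 best=190, r--
l=3 r=10: min(19,16)*7=112 best=190, r--
l=3 r=9: min(19,1)*6=6 best=190, r--
l=3 r=8: min(19,8)*5=40 best=190, r--
l=3 r=7: min(19,12)*4=48 best=190, r--
l=3 r=6: min(19,17)*3=51 best=190, r--
l=3 r=5: min(19,13)*2=26 best=190, r--
l=3 r=4: min(19,16)*1=16 best=190, r--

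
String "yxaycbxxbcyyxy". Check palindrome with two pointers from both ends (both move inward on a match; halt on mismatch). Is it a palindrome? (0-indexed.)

l=0 r=13: 'y'=='y', l++,r--
l=1 r=12: 'x'=='x', l++,r--
l=2 r=11: 'a'!='y', stop

not a palindrome (mismatch at 2,11)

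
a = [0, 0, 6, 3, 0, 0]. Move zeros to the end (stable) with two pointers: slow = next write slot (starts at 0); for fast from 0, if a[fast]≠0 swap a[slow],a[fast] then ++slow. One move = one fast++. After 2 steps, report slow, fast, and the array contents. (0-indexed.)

slow=0, fast=2, a=[0, 0, 6, 3, 0, 0]

slow=0 fast=0: a[fast]=0, fast++
slow=0 fast=1: a[fast]=0, fast++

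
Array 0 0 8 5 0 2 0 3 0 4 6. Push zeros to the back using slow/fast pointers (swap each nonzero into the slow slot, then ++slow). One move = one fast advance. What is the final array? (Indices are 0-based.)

[8, 5, 2, 3, 4, 6, 0, 0, 0, 0, 0]

slow=0 fast=0: a[fast]=0, fast++
slow=0 fast=1: a[fast]=0, fast++
slow=0 fast=2: a[fast]=8≠0 swap→a[0]=8, slow++,fast++
slow=1 fast=3: a[fast]=5≠0 swap→a[1]=5, slow++,fast++
slow=2 fast=4: a[fast]=0, fast++
slow=2 fast=5: a[fast]=2≠0 swap→a[2]=2, slow++,fast++
slow=3 fast=6: a[fast]=0, fast++
slow=3 fast=7: a[fast]=3≠0 swap→a[3]=3, slow++,fast++
slow=4 fast=8: a[fast]=0, fast++
slow=4 fast=9: a[fast]=4≠0 swap→a[4]=4, slow++,fast++
slow=5 fast=10: a[fast]=6≠0 swap→a[5]=6, slow++,fast++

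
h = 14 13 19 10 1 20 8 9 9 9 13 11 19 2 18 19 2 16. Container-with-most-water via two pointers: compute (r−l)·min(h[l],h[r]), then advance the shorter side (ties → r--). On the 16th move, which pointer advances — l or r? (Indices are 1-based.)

[1,18] min(14,16)*17=238 best=238 * → l++
[2,18] min(13,16)*16=208 best=238 → l++
[3,18] min(19,16)*15=240 best=240 * → r--
[3,17] min(19,2)*14=28 best=240 → r--
[3,16] min(19,19)*13=247 best=247 * → r--
[3,15] min(19,18)*12=216 best=247 → r--
[3,14] min(19,2)*11=22 best=247 → r--
[3,13] min(19,19)*10=190 best=247 → r--
[3,12] min(19,11)*9=99 best=247 → r--
[3,11] min(19,13)*8=104 best=247 → r--
[3,10] min(19,9)*7=63 best=247 → r--
[3,9] min(19,9)*6=54 best=247 → r--
[3,8] min(19,9)*5=45 best=247 → r--
[3,7] min(19,8)*4=32 best=247 → r--
[3,6] min(19,20)*3=57 best=247 → l++
[4,6] min(10,20)*2=20 best=247 → l++

l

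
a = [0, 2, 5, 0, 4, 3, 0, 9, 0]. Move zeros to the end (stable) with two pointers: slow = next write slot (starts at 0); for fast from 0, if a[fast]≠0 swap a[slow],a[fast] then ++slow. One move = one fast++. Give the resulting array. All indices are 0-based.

[2, 5, 4, 3, 9, 0, 0, 0, 0]

slow=0 fast=0: a[fast]=0, fast++
slow=0 fast=1: a[fast]=2≠0 swap→a[0]=2, slow++,fast++
slow=1 fast=2: a[fast]=5≠0 swap→a[1]=5, slow++,fast++
slow=2 fast=3: a[fast]=0, fast++
slow=2 fast=4: a[fast]=4≠0 swap→a[2]=4, slow++,fast++
slow=3 fast=5: a[fast]=3≠0 swap→a[3]=3, slow++,fast++
slow=4 fast=6: a[fast]=0, fast++
slow=4 fast=7: a[fast]=9≠0 swap→a[4]=9, slow++,fast++
slow=5 fast=8: a[fast]=0, fast++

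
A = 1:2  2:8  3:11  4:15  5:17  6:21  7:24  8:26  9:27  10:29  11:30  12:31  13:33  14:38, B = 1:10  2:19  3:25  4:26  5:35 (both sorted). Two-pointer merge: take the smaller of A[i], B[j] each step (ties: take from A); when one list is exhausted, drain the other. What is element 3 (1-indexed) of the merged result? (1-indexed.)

merged[3] = 10

[i=1,j=1] A[i]=2<=B[j]=10 take 2 → i++
[i=2,j=1] A[i]=8<=B[j]=10 take 8 → i++
[i=3,j=1] A[i]=11>B[j]=10 take 10 → j++
[i=3,j=2] A[i]=11<=B[j]=19 take 11 → i++
[i=4,j=2] A[i]=15<=B[j]=19 take 15 → i++
[i=5,j=2] A[i]=17<=B[j]=19 take 17 → i++
[i=6,j=2] A[i]=21>B[j]=19 take 19 → j++
[i=6,j=3] A[i]=21<=B[j]=25 take 21 → i++
[i=7,j=3] A[i]=24<=B[j]=25 take 24 → i++
[i=8,j=3] A[i]=26>B[j]=25 take 25 → j++
[i=8,j=4] A[i]=26<=B[j]=26 take 26 → i++
[i=9,j=4] A[i]=27>B[j]=26 take 26 → j++
[i=9,j=5] A[i]=27<=B[j]=35 take 27 → i++
[i=10,j=5] A[i]=29<=B[j]=35 take 29 → i++
[i=11,j=5] A[i]=30<=B[j]=35 take 30 → i++
[i=12,j=5] A[i]=31<=B[j]=35 take 31 → i++
[i=13,j=5] A[i]=33<=B[j]=35 take 33 → i++
[i=14,j=5] A[i]=38>B[j]=35 take 35 → j++
[i=14,j=6] B done, take A[i]=38 → i++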